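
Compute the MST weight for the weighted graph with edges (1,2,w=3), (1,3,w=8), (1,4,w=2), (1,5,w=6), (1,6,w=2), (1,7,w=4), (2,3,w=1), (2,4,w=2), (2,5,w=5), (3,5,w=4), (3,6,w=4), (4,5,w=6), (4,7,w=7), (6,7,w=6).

Apply Kruskal's algorithm (sort edges by weight, add if no cycle):

Sorted edges by weight:
  (2,3) w=1
  (1,4) w=2
  (1,6) w=2
  (2,4) w=2
  (1,2) w=3
  (1,7) w=4
  (3,5) w=4
  (3,6) w=4
  (2,5) w=5
  (1,5) w=6
  (4,5) w=6
  (6,7) w=6
  (4,7) w=7
  (1,3) w=8

Add edge (2,3) w=1 -- no cycle. Running total: 1
Add edge (1,4) w=2 -- no cycle. Running total: 3
Add edge (1,6) w=2 -- no cycle. Running total: 5
Add edge (2,4) w=2 -- no cycle. Running total: 7
Skip edge (1,2) w=3 -- would create cycle
Add edge (1,7) w=4 -- no cycle. Running total: 11
Add edge (3,5) w=4 -- no cycle. Running total: 15

MST edges: (2,3,w=1), (1,4,w=2), (1,6,w=2), (2,4,w=2), (1,7,w=4), (3,5,w=4)
Total MST weight: 1 + 2 + 2 + 2 + 4 + 4 = 15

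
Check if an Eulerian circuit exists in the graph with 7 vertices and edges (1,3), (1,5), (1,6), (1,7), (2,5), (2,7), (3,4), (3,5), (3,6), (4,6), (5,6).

Step 1: Find the degree of each vertex:
  deg(1) = 4
  deg(2) = 2
  deg(3) = 4
  deg(4) = 2
  deg(5) = 4
  deg(6) = 4
  deg(7) = 2

Step 2: Count vertices with odd degree:
  All vertices have even degree (0 odd-degree vertices)

Step 3: Apply Euler's theorem:
  - Eulerian circuit exists iff graph is connected and all vertices have even degree
  - Eulerian path exists iff graph is connected and has 0 or 2 odd-degree vertices

Graph is connected with 0 odd-degree vertices.
Both Eulerian circuit and Eulerian path exist.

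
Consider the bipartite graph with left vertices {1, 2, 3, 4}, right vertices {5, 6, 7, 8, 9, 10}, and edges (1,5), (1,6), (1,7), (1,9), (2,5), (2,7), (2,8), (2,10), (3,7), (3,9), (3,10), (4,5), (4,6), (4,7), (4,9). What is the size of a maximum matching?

Step 1: List the neighbors of each left vertex:
  1: 5, 6, 7, 9
  2: 5, 7, 8, 10
  3: 7, 9, 10
  4: 5, 6, 7, 9

Step 2: Greedily match left vertices, then look for augmenting paths:
  Match 1 -- 5
  Match 2 -- 7
  Match 3 -- 9
  Match 4 -- 6
  No augmenting path remains.

Step 3: Verify this is maximum:
  Matching size 4 = min(|L|, |R|) = min(4, 6), which is an upper bound, so this matching is maximum.

Maximum matching: {(1,5), (2,7), (3,9), (4,6)}
Size: 4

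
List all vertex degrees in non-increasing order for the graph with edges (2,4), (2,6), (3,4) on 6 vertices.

Step 1: Count edges incident to each vertex:
  deg(1) = 0 (neighbors: none)
  deg(2) = 2 (neighbors: 4, 6)
  deg(3) = 1 (neighbors: 4)
  deg(4) = 2 (neighbors: 2, 3)
  deg(5) = 0 (neighbors: none)
  deg(6) = 1 (neighbors: 2)

Step 2: Sort degrees in non-increasing order:
  Degrees: [0, 2, 1, 2, 0, 1] -> sorted: [2, 2, 1, 1, 0, 0]

Degree sequence: [2, 2, 1, 1, 0, 0]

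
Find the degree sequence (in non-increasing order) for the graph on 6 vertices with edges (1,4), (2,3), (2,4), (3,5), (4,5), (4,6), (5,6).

Step 1: Count edges incident to each vertex:
  deg(1) = 1 (neighbors: 4)
  deg(2) = 2 (neighbors: 3, 4)
  deg(3) = 2 (neighbors: 2, 5)
  deg(4) = 4 (neighbors: 1, 2, 5, 6)
  deg(5) = 3 (neighbors: 3, 4, 6)
  deg(6) = 2 (neighbors: 4, 5)

Step 2: Sort degrees in non-increasing order:
  Degrees: [1, 2, 2, 4, 3, 2] -> sorted: [4, 3, 2, 2, 2, 1]

Degree sequence: [4, 3, 2, 2, 2, 1]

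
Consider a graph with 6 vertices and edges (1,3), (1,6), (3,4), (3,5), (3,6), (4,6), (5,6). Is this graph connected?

Step 1: Build adjacency list from edges:
  1: 3, 6
  2: (none)
  3: 1, 4, 5, 6
  4: 3, 6
  5: 3, 6
  6: 1, 3, 4, 5

Step 2: Run BFS/DFS from vertex 1:
  Visited: {1, 3, 6, 4, 5}
  Reached 5 of 6 vertices

Step 3: Only 5 of 6 vertices reached. Graph is disconnected.
Connected components: {1, 3, 4, 5, 6}, {2}
Answer: No, the graph is not connected (2 components).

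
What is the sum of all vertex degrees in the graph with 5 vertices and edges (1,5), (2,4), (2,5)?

Step 1: Count edges incident to each vertex:
  deg(1) = 1 (neighbors: 5)
  deg(2) = 2 (neighbors: 4, 5)
  deg(3) = 0 (neighbors: none)
  deg(4) = 1 (neighbors: 2)
  deg(5) = 2 (neighbors: 1, 2)

Step 2: Sum all degrees:
  1 + 2 + 0 + 1 + 2 = 6

Verification: sum of degrees = 2 * |E| = 2 * 3 = 6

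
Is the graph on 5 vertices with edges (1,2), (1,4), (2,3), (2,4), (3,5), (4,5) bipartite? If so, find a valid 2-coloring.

Step 1: Attempt 2-coloring using BFS:
  Start at vertex 1, assign color 0
  Color vertex 2 with color 1 (neighbor of 1)
  Color vertex 4 with color 1 (neighbor of 1)
  Color vertex 3 with color 0 (neighbor of 2)

Step 2: Conflict found! Vertices 2 and 4 are adjacent but have the same color.
This means the graph contains an odd cycle.

The graph is NOT bipartite.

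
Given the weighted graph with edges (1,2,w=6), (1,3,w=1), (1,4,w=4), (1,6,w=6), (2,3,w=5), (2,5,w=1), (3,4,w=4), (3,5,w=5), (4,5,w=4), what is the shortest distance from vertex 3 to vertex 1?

Step 1: Build adjacency list with weights:
  1: 2(w=6), 3(w=1), 4(w=4), 6(w=6)
  2: 1(w=6), 3(w=5), 5(w=1)
  3: 1(w=1), 2(w=5), 4(w=4), 5(w=5)
  4: 1(w=4), 3(w=4), 5(w=4)
  5: 2(w=1), 3(w=5), 4(w=4)
  6: 1(w=6)

Step 2: Apply Dijkstra's algorithm from vertex 3:
  Visit vertex 3 (distance=0)
    Update dist[1] = 1
    Update dist[2] = 5
    Update dist[4] = 4
    Update dist[5] = 5
  Visit vertex 1 (distance=1)
    Update dist[6] = 7

Step 3: Shortest path: 3 -> 1
Total weight: 1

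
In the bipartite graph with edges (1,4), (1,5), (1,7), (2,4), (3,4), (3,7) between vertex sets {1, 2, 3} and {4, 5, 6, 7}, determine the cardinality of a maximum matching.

Step 1: List the neighbors of each left vertex:
  1: 4, 5, 7
  2: 4
  3: 4, 7

Step 2: Greedily match left vertices, then look for augmenting paths:
  Match 1 -- 5
  Match 2 -- 4
  Match 3 -- 7
  No augmenting path remains.

Step 3: Verify this is maximum:
  Matching size 3 = min(|L|, |R|) = min(3, 4), which is an upper bound, so this matching is maximum.

Maximum matching: {(1,5), (2,4), (3,7)}
Size: 3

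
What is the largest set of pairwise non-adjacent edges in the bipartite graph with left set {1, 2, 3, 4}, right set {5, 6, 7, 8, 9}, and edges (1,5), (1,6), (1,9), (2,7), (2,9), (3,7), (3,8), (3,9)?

Step 1: List the neighbors of each left vertex:
  1: 5, 6, 9
  2: 7, 9
  3: 7, 8, 9
  4: (none)

Step 2: Greedily match left vertices, then look for augmenting paths:
  Match 1 -- 5
  Match 2 -- 7
  Match 3 -- 8
  No augmenting path remains.

Step 3: Verify this is maximum:
  Matching has size 3. The vertex set {1, 2, 3} covers every edge and has size 3; any matching has at most one edge per cover vertex, so 3 is maximum (König's theorem).

Maximum matching: {(1,5), (2,7), (3,8)}
Size: 3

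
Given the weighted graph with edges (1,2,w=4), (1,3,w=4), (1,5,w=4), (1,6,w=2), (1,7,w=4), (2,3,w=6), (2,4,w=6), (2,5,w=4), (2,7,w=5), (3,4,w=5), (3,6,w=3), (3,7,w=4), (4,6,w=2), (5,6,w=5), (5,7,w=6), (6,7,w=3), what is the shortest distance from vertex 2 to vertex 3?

Step 1: Build adjacency list with weights:
  1: 2(w=4), 3(w=4), 5(w=4), 6(w=2), 7(w=4)
  2: 1(w=4), 3(w=6), 4(w=6), 5(w=4), 7(w=5)
  3: 1(w=4), 2(w=6), 4(w=5), 6(w=3), 7(w=4)
  4: 2(w=6), 3(w=5), 6(w=2)
  5: 1(w=4), 2(w=4), 6(w=5), 7(w=6)
  6: 1(w=2), 3(w=3), 4(w=2), 5(w=5), 7(w=3)
  7: 1(w=4), 2(w=5), 3(w=4), 5(w=6), 6(w=3)

Step 2: Apply Dijkstra's algorithm from vertex 2:
  Visit vertex 2 (distance=0)
    Update dist[1] = 4
    Update dist[3] = 6
    Update dist[4] = 6
    Update dist[5] = 4
    Update dist[7] = 5
  Visit vertex 1 (distance=4)
    Update dist[6] = 6
  Visit vertex 5 (distance=4)
  Visit vertex 7 (distance=5)
  Visit vertex 3 (distance=6)

Step 3: Shortest path: 2 -> 3
Total weight: 6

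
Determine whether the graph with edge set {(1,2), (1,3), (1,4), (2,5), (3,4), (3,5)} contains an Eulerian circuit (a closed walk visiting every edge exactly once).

Step 1: Find the degree of each vertex:
  deg(1) = 3
  deg(2) = 2
  deg(3) = 3
  deg(4) = 2
  deg(5) = 2

Step 2: Count vertices with odd degree:
  Odd-degree vertices: 1, 3 (2 total)

Step 3: Apply Euler's theorem:
  - Eulerian circuit exists iff graph is connected and all vertices have even degree
  - Eulerian path exists iff graph is connected and has 0 or 2 odd-degree vertices

Graph is connected with exactly 2 odd-degree vertices (1, 3).
Eulerian path exists (starting and ending at the odd-degree vertices), but no Eulerian circuit.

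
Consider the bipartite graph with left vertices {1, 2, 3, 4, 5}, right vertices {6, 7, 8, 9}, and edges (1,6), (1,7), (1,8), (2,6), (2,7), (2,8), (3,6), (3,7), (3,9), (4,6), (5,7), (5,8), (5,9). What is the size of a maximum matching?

Step 1: List the neighbors of each left vertex:
  1: 6, 7, 8
  2: 6, 7, 8
  3: 6, 7, 9
  4: 6
  5: 7, 8, 9

Step 2: Greedily match left vertices, then look for augmenting paths:
  Match 1 -- 6
  Match 2 -- 7
  Match 3 -- 9
  Match 5 -- 8
  No augmenting path remains.

Step 3: Verify this is maximum:
  Matching size 4 = min(|L|, |R|) = min(5, 4), which is an upper bound, so this matching is maximum.

Maximum matching: {(1,6), (2,7), (3,9), (5,8)}
Size: 4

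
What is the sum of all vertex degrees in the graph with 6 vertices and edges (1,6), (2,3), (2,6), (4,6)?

Step 1: Count edges incident to each vertex:
  deg(1) = 1 (neighbors: 6)
  deg(2) = 2 (neighbors: 3, 6)
  deg(3) = 1 (neighbors: 2)
  deg(4) = 1 (neighbors: 6)
  deg(5) = 0 (neighbors: none)
  deg(6) = 3 (neighbors: 1, 2, 4)

Step 2: Sum all degrees:
  1 + 2 + 1 + 1 + 0 + 3 = 8

Verification: sum of degrees = 2 * |E| = 2 * 4 = 8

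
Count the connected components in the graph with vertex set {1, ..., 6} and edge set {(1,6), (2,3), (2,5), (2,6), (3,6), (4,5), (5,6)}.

Step 1: Build adjacency list from edges:
  1: 6
  2: 3, 5, 6
  3: 2, 6
  4: 5
  5: 2, 4, 6
  6: 1, 2, 3, 5

Step 2: Run BFS/DFS from vertex 1:
  Visited: {1, 6, 2, 3, 5, 4}
  Reached 6 of 6 vertices

Step 3: All 6 vertices reached from vertex 1, so the graph is connected.
Number of connected components: 1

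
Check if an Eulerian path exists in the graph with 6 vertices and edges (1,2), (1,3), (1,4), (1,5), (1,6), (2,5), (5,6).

Step 1: Find the degree of each vertex:
  deg(1) = 5
  deg(2) = 2
  deg(3) = 1
  deg(4) = 1
  deg(5) = 3
  deg(6) = 2

Step 2: Count vertices with odd degree:
  Odd-degree vertices: 1, 3, 4, 5 (4 total)

Step 3: Apply Euler's theorem:
  - Eulerian circuit exists iff graph is connected and all vertices have even degree
  - Eulerian path exists iff graph is connected and has 0 or 2 odd-degree vertices

Graph has 4 odd-degree vertices (need 0 or 2).
Neither Eulerian path nor Eulerian circuit exists.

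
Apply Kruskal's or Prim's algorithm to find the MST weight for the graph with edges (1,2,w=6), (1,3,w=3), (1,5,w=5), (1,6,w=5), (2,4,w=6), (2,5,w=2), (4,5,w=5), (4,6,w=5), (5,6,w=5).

Apply Kruskal's algorithm (sort edges by weight, add if no cycle):

Sorted edges by weight:
  (2,5) w=2
  (1,3) w=3
  (1,5) w=5
  (1,6) w=5
  (4,5) w=5
  (4,6) w=5
  (5,6) w=5
  (1,2) w=6
  (2,4) w=6

Add edge (2,5) w=2 -- no cycle. Running total: 2
Add edge (1,3) w=3 -- no cycle. Running total: 5
Add edge (1,5) w=5 -- no cycle. Running total: 10
Add edge (1,6) w=5 -- no cycle. Running total: 15
Add edge (4,5) w=5 -- no cycle. Running total: 20

MST edges: (2,5,w=2), (1,3,w=3), (1,5,w=5), (1,6,w=5), (4,5,w=5)
Total MST weight: 2 + 3 + 5 + 5 + 5 = 20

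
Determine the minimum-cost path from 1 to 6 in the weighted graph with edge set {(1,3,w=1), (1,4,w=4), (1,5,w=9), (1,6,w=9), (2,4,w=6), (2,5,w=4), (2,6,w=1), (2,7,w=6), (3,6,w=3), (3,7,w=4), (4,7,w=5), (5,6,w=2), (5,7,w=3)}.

Step 1: Build adjacency list with weights:
  1: 3(w=1), 4(w=4), 5(w=9), 6(w=9)
  2: 4(w=6), 5(w=4), 6(w=1), 7(w=6)
  3: 1(w=1), 6(w=3), 7(w=4)
  4: 1(w=4), 2(w=6), 7(w=5)
  5: 1(w=9), 2(w=4), 6(w=2), 7(w=3)
  6: 1(w=9), 2(w=1), 3(w=3), 5(w=2)
  7: 2(w=6), 3(w=4), 4(w=5), 5(w=3)

Step 2: Apply Dijkstra's algorithm from vertex 1:
  Visit vertex 1 (distance=0)
    Update dist[3] = 1
    Update dist[4] = 4
    Update dist[5] = 9
    Update dist[6] = 9
  Visit vertex 3 (distance=1)
    Update dist[6] = 4
    Update dist[7] = 5
  Visit vertex 4 (distance=4)
    Update dist[2] = 10
  Visit vertex 6 (distance=4)
    Update dist[2] = 5
    Update dist[5] = 6

Step 3: Shortest path: 1 -> 3 -> 6
Total weight: 1 + 3 = 4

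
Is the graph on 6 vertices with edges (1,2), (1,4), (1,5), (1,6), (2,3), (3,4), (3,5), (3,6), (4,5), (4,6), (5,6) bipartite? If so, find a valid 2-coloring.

Step 1: Attempt 2-coloring using BFS:
  Start at vertex 1, assign color 0
  Color vertex 2 with color 1 (neighbor of 1)
  Color vertex 4 with color 1 (neighbor of 1)
  Color vertex 5 with color 1 (neighbor of 1)
  Color vertex 6 with color 1 (neighbor of 1)
  Color vertex 3 with color 0 (neighbor of 2)

Step 2: Conflict found! Vertices 4 and 5 are adjacent but have the same color.
This means the graph contains an odd cycle.

The graph is NOT bipartite.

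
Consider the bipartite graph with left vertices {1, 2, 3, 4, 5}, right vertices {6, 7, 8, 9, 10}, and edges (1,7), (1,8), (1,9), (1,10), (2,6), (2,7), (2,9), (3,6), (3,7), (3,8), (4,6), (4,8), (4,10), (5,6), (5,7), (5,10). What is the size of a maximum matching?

Step 1: List the neighbors of each left vertex:
  1: 7, 8, 9, 10
  2: 6, 7, 9
  3: 6, 7, 8
  4: 6, 8, 10
  5: 6, 7, 10

Step 2: Greedily match left vertices, then look for augmenting paths:
  Match 1 -- 7
  Match 2 -- 9
  Match 3 -- 8
  Match 4 -- 10
  Match 5 -- 6
  No augmenting path remains.

Step 3: Verify this is maximum:
  Matching size 5 = min(|L|, |R|) = min(5, 5), which is an upper bound, so this matching is maximum.

Maximum matching: {(1,7), (2,9), (3,8), (4,10), (5,6)}
Size: 5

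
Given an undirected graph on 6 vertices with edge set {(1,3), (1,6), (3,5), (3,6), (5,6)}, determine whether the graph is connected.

Step 1: Build adjacency list from edges:
  1: 3, 6
  2: (none)
  3: 1, 5, 6
  4: (none)
  5: 3, 6
  6: 1, 3, 5

Step 2: Run BFS/DFS from vertex 1:
  Visited: {1, 3, 6, 5}
  Reached 4 of 6 vertices

Step 3: Only 4 of 6 vertices reached. Graph is disconnected.
Connected components: {1, 3, 5, 6}, {2}, {4}
Answer: No, the graph is not connected (3 components).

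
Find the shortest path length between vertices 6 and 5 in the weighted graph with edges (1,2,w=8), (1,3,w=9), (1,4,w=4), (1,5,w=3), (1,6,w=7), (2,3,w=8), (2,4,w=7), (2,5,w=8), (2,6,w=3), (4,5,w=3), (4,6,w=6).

Step 1: Build adjacency list with weights:
  1: 2(w=8), 3(w=9), 4(w=4), 5(w=3), 6(w=7)
  2: 1(w=8), 3(w=8), 4(w=7), 5(w=8), 6(w=3)
  3: 1(w=9), 2(w=8)
  4: 1(w=4), 2(w=7), 5(w=3), 6(w=6)
  5: 1(w=3), 2(w=8), 4(w=3)
  6: 1(w=7), 2(w=3), 4(w=6)

Step 2: Apply Dijkstra's algorithm from vertex 6:
  Visit vertex 6 (distance=0)
    Update dist[1] = 7
    Update dist[2] = 3
    Update dist[4] = 6
  Visit vertex 2 (distance=3)
    Update dist[3] = 11
    Update dist[5] = 11
  Visit vertex 4 (distance=6)
    Update dist[5] = 9
  Visit vertex 1 (distance=7)
  Visit vertex 5 (distance=9)

Step 3: Shortest path: 6 -> 4 -> 5
Total weight: 6 + 3 = 9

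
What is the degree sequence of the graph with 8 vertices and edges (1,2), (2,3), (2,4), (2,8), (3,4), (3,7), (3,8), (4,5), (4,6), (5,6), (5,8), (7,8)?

Step 1: Count edges incident to each vertex:
  deg(1) = 1 (neighbors: 2)
  deg(2) = 4 (neighbors: 1, 3, 4, 8)
  deg(3) = 4 (neighbors: 2, 4, 7, 8)
  deg(4) = 4 (neighbors: 2, 3, 5, 6)
  deg(5) = 3 (neighbors: 4, 6, 8)
  deg(6) = 2 (neighbors: 4, 5)
  deg(7) = 2 (neighbors: 3, 8)
  deg(8) = 4 (neighbors: 2, 3, 5, 7)

Step 2: Sort degrees in non-increasing order:
  Degrees: [1, 4, 4, 4, 3, 2, 2, 4] -> sorted: [4, 4, 4, 4, 3, 2, 2, 1]

Degree sequence: [4, 4, 4, 4, 3, 2, 2, 1]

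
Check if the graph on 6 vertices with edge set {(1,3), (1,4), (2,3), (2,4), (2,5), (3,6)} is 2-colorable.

Step 1: Attempt 2-coloring using BFS:
  Start at vertex 1, assign color 0
  Color vertex 3 with color 1 (neighbor of 1)
  Color vertex 4 with color 1 (neighbor of 1)
  Color vertex 2 with color 0 (neighbor of 3)
  Color vertex 6 with color 0 (neighbor of 3)
  Color vertex 5 with color 1 (neighbor of 2)

Step 2: 2-coloring succeeded. No conflicts found.
  Set A (color 0): {1, 2, 6}
  Set B (color 1): {3, 4, 5}

The graph is bipartite with partition {1, 2, 6}, {3, 4, 5}.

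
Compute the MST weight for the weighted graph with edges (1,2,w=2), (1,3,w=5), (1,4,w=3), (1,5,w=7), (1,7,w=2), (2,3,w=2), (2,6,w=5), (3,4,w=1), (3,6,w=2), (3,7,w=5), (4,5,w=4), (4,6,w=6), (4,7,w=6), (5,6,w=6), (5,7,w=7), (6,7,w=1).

Apply Kruskal's algorithm (sort edges by weight, add if no cycle):

Sorted edges by weight:
  (3,4) w=1
  (6,7) w=1
  (1,7) w=2
  (1,2) w=2
  (2,3) w=2
  (3,6) w=2
  (1,4) w=3
  (4,5) w=4
  (1,3) w=5
  (2,6) w=5
  (3,7) w=5
  (4,6) w=6
  (4,7) w=6
  (5,6) w=6
  (1,5) w=7
  (5,7) w=7

Add edge (3,4) w=1 -- no cycle. Running total: 1
Add edge (6,7) w=1 -- no cycle. Running total: 2
Add edge (1,7) w=2 -- no cycle. Running total: 4
Add edge (1,2) w=2 -- no cycle. Running total: 6
Add edge (2,3) w=2 -- no cycle. Running total: 8
Skip edge (3,6) w=2 -- would create cycle
Skip edge (1,4) w=3 -- would create cycle
Add edge (4,5) w=4 -- no cycle. Running total: 12

MST edges: (3,4,w=1), (6,7,w=1), (1,7,w=2), (1,2,w=2), (2,3,w=2), (4,5,w=4)
Total MST weight: 1 + 1 + 2 + 2 + 2 + 4 = 12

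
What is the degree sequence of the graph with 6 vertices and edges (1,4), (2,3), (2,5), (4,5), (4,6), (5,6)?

Step 1: Count edges incident to each vertex:
  deg(1) = 1 (neighbors: 4)
  deg(2) = 2 (neighbors: 3, 5)
  deg(3) = 1 (neighbors: 2)
  deg(4) = 3 (neighbors: 1, 5, 6)
  deg(5) = 3 (neighbors: 2, 4, 6)
  deg(6) = 2 (neighbors: 4, 5)

Step 2: Sort degrees in non-increasing order:
  Degrees: [1, 2, 1, 3, 3, 2] -> sorted: [3, 3, 2, 2, 1, 1]

Degree sequence: [3, 3, 2, 2, 1, 1]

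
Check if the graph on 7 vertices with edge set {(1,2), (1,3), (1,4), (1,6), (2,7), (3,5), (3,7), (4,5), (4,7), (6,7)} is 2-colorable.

Step 1: Attempt 2-coloring using BFS:
  Start at vertex 1, assign color 0
  Color vertex 2 with color 1 (neighbor of 1)
  Color vertex 3 with color 1 (neighbor of 1)
  Color vertex 4 with color 1 (neighbor of 1)
  Color vertex 6 with color 1 (neighbor of 1)
  Color vertex 7 with color 0 (neighbor of 2)
  Color vertex 5 with color 0 (neighbor of 3)

Step 2: 2-coloring succeeded. No conflicts found.
  Set A (color 0): {1, 5, 7}
  Set B (color 1): {2, 3, 4, 6}

The graph is bipartite with partition {1, 5, 7}, {2, 3, 4, 6}.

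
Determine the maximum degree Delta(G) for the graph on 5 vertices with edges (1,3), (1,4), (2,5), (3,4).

Step 1: Count edges incident to each vertex:
  deg(1) = 2 (neighbors: 3, 4)
  deg(2) = 1 (neighbors: 5)
  deg(3) = 2 (neighbors: 1, 4)
  deg(4) = 2 (neighbors: 1, 3)
  deg(5) = 1 (neighbors: 2)

Step 2: Find maximum:
  max(2, 1, 2, 2, 1) = 2 (vertex 1)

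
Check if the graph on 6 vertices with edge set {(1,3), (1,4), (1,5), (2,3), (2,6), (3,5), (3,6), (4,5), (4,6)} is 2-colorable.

Step 1: Attempt 2-coloring using BFS:
  Start at vertex 1, assign color 0
  Color vertex 3 with color 1 (neighbor of 1)
  Color vertex 4 with color 1 (neighbor of 1)
  Color vertex 5 with color 1 (neighbor of 1)
  Color vertex 2 with color 0 (neighbor of 3)

Step 2: Conflict found! Vertices 3 and 5 are adjacent but have the same color.
This means the graph contains an odd cycle.

The graph is NOT bipartite.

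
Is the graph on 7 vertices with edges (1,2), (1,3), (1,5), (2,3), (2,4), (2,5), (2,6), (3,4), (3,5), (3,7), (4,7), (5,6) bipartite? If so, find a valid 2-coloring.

Step 1: Attempt 2-coloring using BFS:
  Start at vertex 1, assign color 0
  Color vertex 2 with color 1 (neighbor of 1)
  Color vertex 3 with color 1 (neighbor of 1)
  Color vertex 5 with color 1 (neighbor of 1)

Step 2: Conflict found! Vertices 2 and 3 are adjacent but have the same color.
This means the graph contains an odd cycle.

The graph is NOT bipartite.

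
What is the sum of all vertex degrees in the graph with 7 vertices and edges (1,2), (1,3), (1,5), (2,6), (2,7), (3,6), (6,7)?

Step 1: Count edges incident to each vertex:
  deg(1) = 3 (neighbors: 2, 3, 5)
  deg(2) = 3 (neighbors: 1, 6, 7)
  deg(3) = 2 (neighbors: 1, 6)
  deg(4) = 0 (neighbors: none)
  deg(5) = 1 (neighbors: 1)
  deg(6) = 3 (neighbors: 2, 3, 7)
  deg(7) = 2 (neighbors: 2, 6)

Step 2: Sum all degrees:
  3 + 3 + 2 + 0 + 1 + 3 + 2 = 14

Verification: sum of degrees = 2 * |E| = 2 * 7 = 14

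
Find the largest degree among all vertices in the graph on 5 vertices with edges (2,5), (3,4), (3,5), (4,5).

Step 1: Count edges incident to each vertex:
  deg(1) = 0 (neighbors: none)
  deg(2) = 1 (neighbors: 5)
  deg(3) = 2 (neighbors: 4, 5)
  deg(4) = 2 (neighbors: 3, 5)
  deg(5) = 3 (neighbors: 2, 3, 4)

Step 2: Find maximum:
  max(0, 1, 2, 2, 3) = 3 (vertex 5)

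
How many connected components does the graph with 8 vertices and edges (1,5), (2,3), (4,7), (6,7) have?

Step 1: Build adjacency list from edges:
  1: 5
  2: 3
  3: 2
  4: 7
  5: 1
  6: 7
  7: 4, 6
  8: (none)

Step 2: Run BFS/DFS from vertex 1:
  Visited: {1, 5}
  Reached 2 of 8 vertices

Step 3: Only 2 of 8 vertices reached. Graph is disconnected.
Connected components: {1, 5}, {2, 3}, {4, 6, 7}, {8}
Number of connected components: 4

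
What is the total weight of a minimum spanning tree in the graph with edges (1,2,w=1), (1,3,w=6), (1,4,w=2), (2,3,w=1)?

Apply Kruskal's algorithm (sort edges by weight, add if no cycle):

Sorted edges by weight:
  (1,2) w=1
  (2,3) w=1
  (1,4) w=2
  (1,3) w=6

Add edge (1,2) w=1 -- no cycle. Running total: 1
Add edge (2,3) w=1 -- no cycle. Running total: 2
Add edge (1,4) w=2 -- no cycle. Running total: 4

MST edges: (1,2,w=1), (2,3,w=1), (1,4,w=2)
Total MST weight: 1 + 1 + 2 = 4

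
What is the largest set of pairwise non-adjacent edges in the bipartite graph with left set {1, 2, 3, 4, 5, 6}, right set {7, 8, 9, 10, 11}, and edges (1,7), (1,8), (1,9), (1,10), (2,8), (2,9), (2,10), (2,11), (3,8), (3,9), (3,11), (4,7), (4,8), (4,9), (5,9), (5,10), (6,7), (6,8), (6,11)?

Step 1: List the neighbors of each left vertex:
  1: 7, 8, 9, 10
  2: 8, 9, 10, 11
  3: 8, 9, 11
  4: 7, 8, 9
  5: 9, 10
  6: 7, 8, 11

Step 2: Greedily match left vertices, then look for augmenting paths:
  Match 1 -- 7
  Match 2 -- 8
  Match 3 -- 9
  Match 5 -- 10
  Match 6 -- 11
  No augmenting path remains.

Step 3: Verify this is maximum:
  Matching size 5 = min(|L|, |R|) = min(6, 5), which is an upper bound, so this matching is maximum.

Maximum matching: {(1,7), (2,8), (3,9), (5,10), (6,11)}
Size: 5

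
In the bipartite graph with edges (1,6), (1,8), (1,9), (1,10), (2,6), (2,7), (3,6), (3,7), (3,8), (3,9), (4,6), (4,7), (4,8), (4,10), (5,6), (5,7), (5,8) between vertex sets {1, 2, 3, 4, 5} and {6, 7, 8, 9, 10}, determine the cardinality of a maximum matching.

Step 1: List the neighbors of each left vertex:
  1: 6, 8, 9, 10
  2: 6, 7
  3: 6, 7, 8, 9
  4: 6, 7, 8, 10
  5: 6, 7, 8

Step 2: Greedily match left vertices, then look for augmenting paths:
  Match 1 -- 9
  Match 2 -- 7
  Match 3 -- 8
  Match 4 -- 10
  Match 5 -- 6
  No augmenting path remains.

Step 3: Verify this is maximum:
  Matching size 5 = min(|L|, |R|) = min(5, 5), which is an upper bound, so this matching is maximum.

Maximum matching: {(1,9), (2,7), (3,8), (4,10), (5,6)}
Size: 5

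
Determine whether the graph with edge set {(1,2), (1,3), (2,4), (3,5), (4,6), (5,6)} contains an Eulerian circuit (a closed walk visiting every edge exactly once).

Step 1: Find the degree of each vertex:
  deg(1) = 2
  deg(2) = 2
  deg(3) = 2
  deg(4) = 2
  deg(5) = 2
  deg(6) = 2

Step 2: Count vertices with odd degree:
  All vertices have even degree (0 odd-degree vertices)

Step 3: Apply Euler's theorem:
  - Eulerian circuit exists iff graph is connected and all vertices have even degree
  - Eulerian path exists iff graph is connected and has 0 or 2 odd-degree vertices

Graph is connected with 0 odd-degree vertices.
Both Eulerian circuit and Eulerian path exist.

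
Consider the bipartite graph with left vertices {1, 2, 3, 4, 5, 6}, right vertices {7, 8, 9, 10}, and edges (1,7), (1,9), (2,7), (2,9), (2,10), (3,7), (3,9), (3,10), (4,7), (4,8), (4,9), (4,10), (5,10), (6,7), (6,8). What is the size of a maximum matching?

Step 1: List the neighbors of each left vertex:
  1: 7, 9
  2: 7, 9, 10
  3: 7, 9, 10
  4: 7, 8, 9, 10
  5: 10
  6: 7, 8

Step 2: Greedily match left vertices, then look for augmenting paths:
  Match 1 -- 7
  Match 2 -- 9
  Match 3 -- 10
  Match 4 -- 8
  No augmenting path remains.

Step 3: Verify this is maximum:
  Matching size 4 = min(|L|, |R|) = min(6, 4), which is an upper bound, so this matching is maximum.

Maximum matching: {(1,7), (2,9), (3,10), (4,8)}
Size: 4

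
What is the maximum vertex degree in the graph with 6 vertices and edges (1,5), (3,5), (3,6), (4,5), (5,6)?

Step 1: Count edges incident to each vertex:
  deg(1) = 1 (neighbors: 5)
  deg(2) = 0 (neighbors: none)
  deg(3) = 2 (neighbors: 5, 6)
  deg(4) = 1 (neighbors: 5)
  deg(5) = 4 (neighbors: 1, 3, 4, 6)
  deg(6) = 2 (neighbors: 3, 5)

Step 2: Find maximum:
  max(1, 0, 2, 1, 4, 2) = 4 (vertex 5)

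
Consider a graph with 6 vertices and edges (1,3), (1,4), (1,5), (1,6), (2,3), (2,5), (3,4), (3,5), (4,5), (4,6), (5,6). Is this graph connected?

Step 1: Build adjacency list from edges:
  1: 3, 4, 5, 6
  2: 3, 5
  3: 1, 2, 4, 5
  4: 1, 3, 5, 6
  5: 1, 2, 3, 4, 6
  6: 1, 4, 5

Step 2: Run BFS/DFS from vertex 1:
  Visited: {1, 3, 4, 5, 6, 2}
  Reached 6 of 6 vertices

Step 3: All 6 vertices reached from vertex 1, so the graph is connected.
Answer: Yes, the graph is connected.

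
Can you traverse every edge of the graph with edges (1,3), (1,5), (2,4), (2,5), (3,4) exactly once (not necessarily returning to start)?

Step 1: Find the degree of each vertex:
  deg(1) = 2
  deg(2) = 2
  deg(3) = 2
  deg(4) = 2
  deg(5) = 2

Step 2: Count vertices with odd degree:
  All vertices have even degree (0 odd-degree vertices)

Step 3: Apply Euler's theorem:
  - Eulerian circuit exists iff graph is connected and all vertices have even degree
  - Eulerian path exists iff graph is connected and has 0 or 2 odd-degree vertices

Graph is connected with 0 odd-degree vertices.
Both Eulerian circuit and Eulerian path exist.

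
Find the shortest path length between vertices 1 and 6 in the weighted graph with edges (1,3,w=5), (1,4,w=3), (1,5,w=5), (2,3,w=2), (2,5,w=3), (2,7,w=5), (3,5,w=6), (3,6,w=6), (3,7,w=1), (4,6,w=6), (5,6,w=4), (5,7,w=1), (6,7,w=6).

Step 1: Build adjacency list with weights:
  1: 3(w=5), 4(w=3), 5(w=5)
  2: 3(w=2), 5(w=3), 7(w=5)
  3: 1(w=5), 2(w=2), 5(w=6), 6(w=6), 7(w=1)
  4: 1(w=3), 6(w=6)
  5: 1(w=5), 2(w=3), 3(w=6), 6(w=4), 7(w=1)
  6: 3(w=6), 4(w=6), 5(w=4), 7(w=6)
  7: 2(w=5), 3(w=1), 5(w=1), 6(w=6)

Step 2: Apply Dijkstra's algorithm from vertex 1:
  Visit vertex 1 (distance=0)
    Update dist[3] = 5
    Update dist[4] = 3
    Update dist[5] = 5
  Visit vertex 4 (distance=3)
    Update dist[6] = 9
  Visit vertex 3 (distance=5)
    Update dist[2] = 7
    Update dist[7] = 6
  Visit vertex 5 (distance=5)
  Visit vertex 7 (distance=6)
  Visit vertex 2 (distance=7)
  Visit vertex 6 (distance=9)

Step 3: Shortest path: 1 -> 4 -> 6
Total weight: 3 + 6 = 9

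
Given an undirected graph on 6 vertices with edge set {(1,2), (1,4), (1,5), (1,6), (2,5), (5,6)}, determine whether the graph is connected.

Step 1: Build adjacency list from edges:
  1: 2, 4, 5, 6
  2: 1, 5
  3: (none)
  4: 1
  5: 1, 2, 6
  6: 1, 5

Step 2: Run BFS/DFS from vertex 1:
  Visited: {1, 2, 4, 5, 6}
  Reached 5 of 6 vertices

Step 3: Only 5 of 6 vertices reached. Graph is disconnected.
Connected components: {1, 2, 4, 5, 6}, {3}
Answer: No, the graph is not connected (2 components).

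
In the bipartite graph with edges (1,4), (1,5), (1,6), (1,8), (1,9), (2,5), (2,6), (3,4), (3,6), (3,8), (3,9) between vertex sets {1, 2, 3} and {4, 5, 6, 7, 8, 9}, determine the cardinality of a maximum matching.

Step 1: List the neighbors of each left vertex:
  1: 4, 5, 6, 8, 9
  2: 5, 6
  3: 4, 6, 8, 9

Step 2: Greedily match left vertices, then look for augmenting paths:
  Match 1 -- 4
  Match 2 -- 5
  Match 3 -- 6
  No augmenting path remains.

Step 3: Verify this is maximum:
  Matching size 3 = min(|L|, |R|) = min(3, 6), which is an upper bound, so this matching is maximum.

Maximum matching: {(1,4), (2,5), (3,6)}
Size: 3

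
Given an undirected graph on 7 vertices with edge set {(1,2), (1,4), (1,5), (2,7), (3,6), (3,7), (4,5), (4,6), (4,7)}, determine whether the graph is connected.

Step 1: Build adjacency list from edges:
  1: 2, 4, 5
  2: 1, 7
  3: 6, 7
  4: 1, 5, 6, 7
  5: 1, 4
  6: 3, 4
  7: 2, 3, 4

Step 2: Run BFS/DFS from vertex 1:
  Visited: {1, 2, 4, 5, 7, 6, 3}
  Reached 7 of 7 vertices

Step 3: All 7 vertices reached from vertex 1, so the graph is connected.
Answer: Yes, the graph is connected.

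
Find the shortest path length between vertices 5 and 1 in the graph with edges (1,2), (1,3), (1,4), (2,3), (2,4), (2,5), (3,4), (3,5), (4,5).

Step 1: Build adjacency list:
  1: 2, 3, 4
  2: 1, 3, 4, 5
  3: 1, 2, 4, 5
  4: 1, 2, 3, 5
  5: 2, 3, 4

Step 2: BFS from vertex 5 to find shortest path to 1:
  vertex 2 reached at distance 1
  vertex 3 reached at distance 1
  vertex 4 reached at distance 1
  vertex 1 reached at distance 2

Step 3: Shortest path: 5 -> 2 -> 1
Path length: 2 edges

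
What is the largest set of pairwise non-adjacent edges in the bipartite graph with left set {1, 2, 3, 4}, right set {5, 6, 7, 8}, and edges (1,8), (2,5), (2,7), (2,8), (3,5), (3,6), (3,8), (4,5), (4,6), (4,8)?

Step 1: List the neighbors of each left vertex:
  1: 8
  2: 5, 7, 8
  3: 5, 6, 8
  4: 5, 6, 8

Step 2: Greedily match left vertices, then look for augmenting paths:
  Match 1 -- 8
  Match 2 -- 7
  Match 3 -- 6
  Match 4 -- 5
  No augmenting path remains.

Step 3: Verify this is maximum:
  Matching size 4 = min(|L|, |R|) = min(4, 4), which is an upper bound, so this matching is maximum.

Maximum matching: {(1,8), (2,7), (3,6), (4,5)}
Size: 4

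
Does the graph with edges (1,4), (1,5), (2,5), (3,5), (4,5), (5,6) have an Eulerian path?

Step 1: Find the degree of each vertex:
  deg(1) = 2
  deg(2) = 1
  deg(3) = 1
  deg(4) = 2
  deg(5) = 5
  deg(6) = 1

Step 2: Count vertices with odd degree:
  Odd-degree vertices: 2, 3, 5, 6 (4 total)

Step 3: Apply Euler's theorem:
  - Eulerian circuit exists iff graph is connected and all vertices have even degree
  - Eulerian path exists iff graph is connected and has 0 or 2 odd-degree vertices

Graph has 4 odd-degree vertices (need 0 or 2).
Neither Eulerian path nor Eulerian circuit exists.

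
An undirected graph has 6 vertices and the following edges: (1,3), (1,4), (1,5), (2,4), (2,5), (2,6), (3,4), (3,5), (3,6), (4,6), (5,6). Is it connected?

Step 1: Build adjacency list from edges:
  1: 3, 4, 5
  2: 4, 5, 6
  3: 1, 4, 5, 6
  4: 1, 2, 3, 6
  5: 1, 2, 3, 6
  6: 2, 3, 4, 5

Step 2: Run BFS/DFS from vertex 1:
  Visited: {1, 3, 4, 5, 6, 2}
  Reached 6 of 6 vertices

Step 3: All 6 vertices reached from vertex 1, so the graph is connected.
Answer: Yes, the graph is connected.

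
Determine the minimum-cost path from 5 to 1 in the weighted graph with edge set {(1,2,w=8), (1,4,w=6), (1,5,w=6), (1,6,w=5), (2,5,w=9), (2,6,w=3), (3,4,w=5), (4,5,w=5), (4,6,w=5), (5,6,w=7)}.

Step 1: Build adjacency list with weights:
  1: 2(w=8), 4(w=6), 5(w=6), 6(w=5)
  2: 1(w=8), 5(w=9), 6(w=3)
  3: 4(w=5)
  4: 1(w=6), 3(w=5), 5(w=5), 6(w=5)
  5: 1(w=6), 2(w=9), 4(w=5), 6(w=7)
  6: 1(w=5), 2(w=3), 4(w=5), 5(w=7)

Step 2: Apply Dijkstra's algorithm from vertex 5:
  Visit vertex 5 (distance=0)
    Update dist[1] = 6
    Update dist[2] = 9
    Update dist[4] = 5
    Update dist[6] = 7
  Visit vertex 4 (distance=5)
    Update dist[3] = 10
  Visit vertex 1 (distance=6)

Step 3: Shortest path: 5 -> 1
Total weight: 6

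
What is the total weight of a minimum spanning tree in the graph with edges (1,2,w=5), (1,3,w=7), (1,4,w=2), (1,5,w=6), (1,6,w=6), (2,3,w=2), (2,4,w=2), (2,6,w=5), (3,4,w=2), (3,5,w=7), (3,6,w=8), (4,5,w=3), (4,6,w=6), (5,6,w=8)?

Apply Kruskal's algorithm (sort edges by weight, add if no cycle):

Sorted edges by weight:
  (1,4) w=2
  (2,3) w=2
  (2,4) w=2
  (3,4) w=2
  (4,5) w=3
  (1,2) w=5
  (2,6) w=5
  (1,5) w=6
  (1,6) w=6
  (4,6) w=6
  (1,3) w=7
  (3,5) w=7
  (3,6) w=8
  (5,6) w=8

Add edge (1,4) w=2 -- no cycle. Running total: 2
Add edge (2,3) w=2 -- no cycle. Running total: 4
Add edge (2,4) w=2 -- no cycle. Running total: 6
Skip edge (3,4) w=2 -- would create cycle
Add edge (4,5) w=3 -- no cycle. Running total: 9
Skip edge (1,2) w=5 -- would create cycle
Add edge (2,6) w=5 -- no cycle. Running total: 14

MST edges: (1,4,w=2), (2,3,w=2), (2,4,w=2), (4,5,w=3), (2,6,w=5)
Total MST weight: 2 + 2 + 2 + 3 + 5 = 14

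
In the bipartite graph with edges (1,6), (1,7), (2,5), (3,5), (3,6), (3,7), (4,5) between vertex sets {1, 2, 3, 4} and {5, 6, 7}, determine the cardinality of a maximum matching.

Step 1: List the neighbors of each left vertex:
  1: 6, 7
  2: 5
  3: 5, 6, 7
  4: 5

Step 2: Greedily match left vertices, then look for augmenting paths:
  Match 1 -- 6
  Match 2 -- 5
  Match 3 -- 7
  No augmenting path remains.

Step 3: Verify this is maximum:
  Matching size 3 = min(|L|, |R|) = min(4, 3), which is an upper bound, so this matching is maximum.

Maximum matching: {(1,6), (2,5), (3,7)}
Size: 3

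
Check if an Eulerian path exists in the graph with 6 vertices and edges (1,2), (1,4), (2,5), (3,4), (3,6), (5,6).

Step 1: Find the degree of each vertex:
  deg(1) = 2
  deg(2) = 2
  deg(3) = 2
  deg(4) = 2
  deg(5) = 2
  deg(6) = 2

Step 2: Count vertices with odd degree:
  All vertices have even degree (0 odd-degree vertices)

Step 3: Apply Euler's theorem:
  - Eulerian circuit exists iff graph is connected and all vertices have even degree
  - Eulerian path exists iff graph is connected and has 0 or 2 odd-degree vertices

Graph is connected with 0 odd-degree vertices.
Both Eulerian circuit and Eulerian path exist.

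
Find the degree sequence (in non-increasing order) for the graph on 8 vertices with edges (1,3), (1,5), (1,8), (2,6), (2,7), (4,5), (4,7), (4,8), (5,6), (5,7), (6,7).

Step 1: Count edges incident to each vertex:
  deg(1) = 3 (neighbors: 3, 5, 8)
  deg(2) = 2 (neighbors: 6, 7)
  deg(3) = 1 (neighbors: 1)
  deg(4) = 3 (neighbors: 5, 7, 8)
  deg(5) = 4 (neighbors: 1, 4, 6, 7)
  deg(6) = 3 (neighbors: 2, 5, 7)
  deg(7) = 4 (neighbors: 2, 4, 5, 6)
  deg(8) = 2 (neighbors: 1, 4)

Step 2: Sort degrees in non-increasing order:
  Degrees: [3, 2, 1, 3, 4, 3, 4, 2] -> sorted: [4, 4, 3, 3, 3, 2, 2, 1]

Degree sequence: [4, 4, 3, 3, 3, 2, 2, 1]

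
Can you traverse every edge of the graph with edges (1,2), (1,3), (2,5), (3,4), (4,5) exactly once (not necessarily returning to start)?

Step 1: Find the degree of each vertex:
  deg(1) = 2
  deg(2) = 2
  deg(3) = 2
  deg(4) = 2
  deg(5) = 2

Step 2: Count vertices with odd degree:
  All vertices have even degree (0 odd-degree vertices)

Step 3: Apply Euler's theorem:
  - Eulerian circuit exists iff graph is connected and all vertices have even degree
  - Eulerian path exists iff graph is connected and has 0 or 2 odd-degree vertices

Graph is connected with 0 odd-degree vertices.
Both Eulerian circuit and Eulerian path exist.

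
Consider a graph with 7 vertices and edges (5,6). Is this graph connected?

Step 1: Build adjacency list from edges:
  1: (none)
  2: (none)
  3: (none)
  4: (none)
  5: 6
  6: 5
  7: (none)

Step 2: Run BFS/DFS from vertex 1:
  Visited: {1}
  Reached 1 of 7 vertices

Step 3: Only 1 of 7 vertices reached. Graph is disconnected.
Connected components: {1}, {2}, {3}, {4}, {5, 6}, {7}
Answer: No, the graph is not connected (6 components).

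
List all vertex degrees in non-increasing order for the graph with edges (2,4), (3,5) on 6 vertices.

Step 1: Count edges incident to each vertex:
  deg(1) = 0 (neighbors: none)
  deg(2) = 1 (neighbors: 4)
  deg(3) = 1 (neighbors: 5)
  deg(4) = 1 (neighbors: 2)
  deg(5) = 1 (neighbors: 3)
  deg(6) = 0 (neighbors: none)

Step 2: Sort degrees in non-increasing order:
  Degrees: [0, 1, 1, 1, 1, 0] -> sorted: [1, 1, 1, 1, 0, 0]

Degree sequence: [1, 1, 1, 1, 0, 0]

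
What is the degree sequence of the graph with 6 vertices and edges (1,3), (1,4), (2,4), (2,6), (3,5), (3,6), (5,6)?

Step 1: Count edges incident to each vertex:
  deg(1) = 2 (neighbors: 3, 4)
  deg(2) = 2 (neighbors: 4, 6)
  deg(3) = 3 (neighbors: 1, 5, 6)
  deg(4) = 2 (neighbors: 1, 2)
  deg(5) = 2 (neighbors: 3, 6)
  deg(6) = 3 (neighbors: 2, 3, 5)

Step 2: Sort degrees in non-increasing order:
  Degrees: [2, 2, 3, 2, 2, 3] -> sorted: [3, 3, 2, 2, 2, 2]

Degree sequence: [3, 3, 2, 2, 2, 2]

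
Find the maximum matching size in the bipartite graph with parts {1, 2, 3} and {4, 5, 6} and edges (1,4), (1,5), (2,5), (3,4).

Step 1: List the neighbors of each left vertex:
  1: 4, 5
  2: 5
  3: 4

Step 2: Greedily match left vertices, then look for augmenting paths:
  Match 1 -- 4
  Match 2 -- 5
  No augmenting path remains.

Step 3: Verify this is maximum:
  Matching has size 2. The vertex set {4, 5} covers every edge and has size 2; any matching has at most one edge per cover vertex, so 2 is maximum (König's theorem).

Maximum matching: {(1,4), (2,5)}
Size: 2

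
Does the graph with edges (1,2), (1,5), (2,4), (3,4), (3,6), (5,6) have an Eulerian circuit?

Step 1: Find the degree of each vertex:
  deg(1) = 2
  deg(2) = 2
  deg(3) = 2
  deg(4) = 2
  deg(5) = 2
  deg(6) = 2

Step 2: Count vertices with odd degree:
  All vertices have even degree (0 odd-degree vertices)

Step 3: Apply Euler's theorem:
  - Eulerian circuit exists iff graph is connected and all vertices have even degree
  - Eulerian path exists iff graph is connected and has 0 or 2 odd-degree vertices

Graph is connected with 0 odd-degree vertices.
Both Eulerian circuit and Eulerian path exist.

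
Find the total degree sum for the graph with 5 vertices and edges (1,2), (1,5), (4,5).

Step 1: Count edges incident to each vertex:
  deg(1) = 2 (neighbors: 2, 5)
  deg(2) = 1 (neighbors: 1)
  deg(3) = 0 (neighbors: none)
  deg(4) = 1 (neighbors: 5)
  deg(5) = 2 (neighbors: 1, 4)

Step 2: Sum all degrees:
  2 + 1 + 0 + 1 + 2 = 6

Verification: sum of degrees = 2 * |E| = 2 * 3 = 6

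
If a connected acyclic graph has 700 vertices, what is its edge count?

A tree on n vertices always has exactly n - 1 edges.
For n = 700: edges = 700 - 1 = 699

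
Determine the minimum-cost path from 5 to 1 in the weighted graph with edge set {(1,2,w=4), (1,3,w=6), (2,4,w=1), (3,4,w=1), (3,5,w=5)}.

Step 1: Build adjacency list with weights:
  1: 2(w=4), 3(w=6)
  2: 1(w=4), 4(w=1)
  3: 1(w=6), 4(w=1), 5(w=5)
  4: 2(w=1), 3(w=1)
  5: 3(w=5)

Step 2: Apply Dijkstra's algorithm from vertex 5:
  Visit vertex 5 (distance=0)
    Update dist[3] = 5
  Visit vertex 3 (distance=5)
    Update dist[1] = 11
    Update dist[4] = 6
  Visit vertex 4 (distance=6)
    Update dist[2] = 7
  Visit vertex 2 (distance=7)
  Visit vertex 1 (distance=11)

Step 3: Shortest path: 5 -> 3 -> 1
Total weight: 5 + 6 = 11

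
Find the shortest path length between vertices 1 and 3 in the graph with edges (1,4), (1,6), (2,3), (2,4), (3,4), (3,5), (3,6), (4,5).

Step 1: Build adjacency list:
  1: 4, 6
  2: 3, 4
  3: 2, 4, 5, 6
  4: 1, 2, 3, 5
  5: 3, 4
  6: 1, 3

Step 2: BFS from vertex 1 to find shortest path to 3:
  vertex 4 reached at distance 1
  vertex 6 reached at distance 1
  vertex 2 reached at distance 2
  vertex 3 reached at distance 2

Step 3: Shortest path: 1 -> 6 -> 3
Path length: 2 edges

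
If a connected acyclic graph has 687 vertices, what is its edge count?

A tree on n vertices always has exactly n - 1 edges.
For n = 687: edges = 687 - 1 = 686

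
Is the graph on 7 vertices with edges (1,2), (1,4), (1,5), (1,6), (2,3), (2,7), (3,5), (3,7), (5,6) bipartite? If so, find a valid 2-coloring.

Step 1: Attempt 2-coloring using BFS:
  Start at vertex 1, assign color 0
  Color vertex 2 with color 1 (neighbor of 1)
  Color vertex 4 with color 1 (neighbor of 1)
  Color vertex 5 with color 1 (neighbor of 1)
  Color vertex 6 with color 1 (neighbor of 1)
  Color vertex 3 with color 0 (neighbor of 2)
  Color vertex 7 with color 0 (neighbor of 2)

Step 2: Conflict found! Vertices 5 and 6 are adjacent but have the same color.
This means the graph contains an odd cycle.

The graph is NOT bipartite.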